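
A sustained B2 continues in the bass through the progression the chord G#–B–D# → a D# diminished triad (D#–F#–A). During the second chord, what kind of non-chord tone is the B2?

The harmony at that moment is D# diminished triad (D#, F#, A); B2 is not a chord tone.
It is held over (the same pitch as the preceding B2) and then sustained as the same pitch into the next harmony.
Sustained through a change of harmony — a pedal tone.

Pedal tone (pedal point).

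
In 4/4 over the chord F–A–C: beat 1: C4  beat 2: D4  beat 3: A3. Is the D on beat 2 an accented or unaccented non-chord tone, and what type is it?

Unaccented escape tone.

The harmony at that moment is F major triad (F, A, C); D4 is not a chord tone.
It is approached by step up from C4 and left by leap down to A3.
Step in, leap out — an escape tone.
It falls on a weak beat, so it is unaccented.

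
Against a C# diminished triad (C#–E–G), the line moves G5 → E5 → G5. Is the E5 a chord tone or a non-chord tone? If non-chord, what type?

C# diminished triad contains C#, E, G; E is the third, so it is a chord tone.

Chord tone (the third of C# diminished triad).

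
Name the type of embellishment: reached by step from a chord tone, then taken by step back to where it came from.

Neighbor tone.

Approach: by step. Departure: by step in the opposite direction, back to the starting pitch.
Stepwise on both sides but reversing to return to the same chord tone — a neighbor tone. (Had it continued onward in the same direction it would be a passing tone instead.)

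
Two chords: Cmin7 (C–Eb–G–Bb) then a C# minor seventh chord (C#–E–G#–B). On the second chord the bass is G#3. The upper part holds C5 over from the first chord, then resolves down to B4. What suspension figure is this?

At the second chord the bass is G#3. The suspended C5 lies a fourth above the bass; after resolving down by step to B4, the interval above the bass becomes a third.
Suspension figures are named by those two intervals: 4–3.

4–3 suspension.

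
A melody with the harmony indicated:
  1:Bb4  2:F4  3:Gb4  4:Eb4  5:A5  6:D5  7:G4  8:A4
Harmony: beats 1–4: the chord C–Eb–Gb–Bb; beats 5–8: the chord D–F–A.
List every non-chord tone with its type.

The harmony at that moment is C half-diminished seventh chord (C, Eb, Gb, Bb); F4 is not a chord tone.
It is approached by leap down from Bb4 and left by step up to Gb4.
Leap in, step out — an appoggiatura.
The harmony at that moment is D minor triad (D, F, A); G4 is not a chord tone.
It is approached by leap down from D5 and left by step up to A4.
Leap in, step out — an appoggiatura.

F4 (beat 2) — appoggiatura; G4 (beat 7) — appoggiatura.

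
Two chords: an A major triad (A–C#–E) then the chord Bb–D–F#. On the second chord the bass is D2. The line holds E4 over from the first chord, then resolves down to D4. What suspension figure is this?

9–8 suspension.

At the second chord the bass is D2. The suspended E4 lies a ninth above the bass; after resolving down by step to D4, the interval above the bass becomes an octave.
Suspension figures are named by those two intervals: 9–8.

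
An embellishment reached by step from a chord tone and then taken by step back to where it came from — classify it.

Approach: by step. Departure: by step in the opposite direction, back to the starting pitch.
Stepwise on both sides but reversing to return to the same chord tone — a neighbor tone. (Had it continued onward in the same direction it would be a passing tone instead.)

Neighbor tone.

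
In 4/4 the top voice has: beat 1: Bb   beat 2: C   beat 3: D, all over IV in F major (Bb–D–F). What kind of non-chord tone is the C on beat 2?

Passing tone.

The harmony at that moment is Bb major triad (Bb, D, F); C is not a chord tone.
It is approached by step up from Bb and left by step up to D.
Step in, step out in the same direction — a passing tone.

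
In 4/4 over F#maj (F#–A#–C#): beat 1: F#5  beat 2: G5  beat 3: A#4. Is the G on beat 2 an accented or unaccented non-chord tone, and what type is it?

Unaccented escape tone.

The harmony at that moment is F# major triad (F#, A#, C#); G5 is not a chord tone.
It is approached by step up from F#5 and left by leap down to A#4.
Step in, leap out — an escape tone.
It falls on a weak beat, so it is unaccented.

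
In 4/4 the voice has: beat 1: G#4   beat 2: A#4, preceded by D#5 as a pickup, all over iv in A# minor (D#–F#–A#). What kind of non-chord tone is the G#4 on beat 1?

The harmony at that moment is D# minor triad (D#, F#, A#); G#4 is not a chord tone.
It is approached by leap down from D#5 and left by step up to A#4.
Leap in, step out, metrically accented — an appoggiatura.

Appoggiatura.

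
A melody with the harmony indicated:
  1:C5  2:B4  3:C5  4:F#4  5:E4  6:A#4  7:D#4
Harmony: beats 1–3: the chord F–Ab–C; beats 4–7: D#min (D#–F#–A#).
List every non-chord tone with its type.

B4 (beat 2) — neighbor tone; E4 (beat 5) — escape tone.

The harmony at that moment is F minor triad (F, Ab, C); B4 is not a chord tone.
It is approached by step down from C5 and left by step up to C5.
Step away and step back to the same note — a neighbor tone (lower neighbor).
The harmony at that moment is D# minor triad (D#, F#, A#); E4 is not a chord tone.
It is approached by step down from F#4 and left by leap up to A#4.
Step in, leap out — an escape tone.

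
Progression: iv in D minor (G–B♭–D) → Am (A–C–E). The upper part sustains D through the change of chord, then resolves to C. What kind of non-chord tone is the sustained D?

D is a suspension.

The harmony at that moment is A minor triad (A, C, E); D is not a chord tone.
It is held over (the same pitch as the preceding D) and left by step down to C.
Held over from the previous chord and resolving down by step — a suspension.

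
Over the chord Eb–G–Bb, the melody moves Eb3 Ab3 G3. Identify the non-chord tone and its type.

The harmony at that moment is Eb major triad (Eb, G, Bb); Ab3 is not a chord tone.
It is approached by leap up from Eb3 and left by step down to G3.
Leap in, step out — an appoggiatura.

Ab3 is an appoggiatura.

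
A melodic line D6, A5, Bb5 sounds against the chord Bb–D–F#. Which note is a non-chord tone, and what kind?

The harmony at that moment is Bb augmented triad (Bb, D, F#); A5 is not a chord tone.
It is approached by leap down from D6 and left by step up to Bb5.
Leap in, step out — an appoggiatura.

A5 is an appoggiatura.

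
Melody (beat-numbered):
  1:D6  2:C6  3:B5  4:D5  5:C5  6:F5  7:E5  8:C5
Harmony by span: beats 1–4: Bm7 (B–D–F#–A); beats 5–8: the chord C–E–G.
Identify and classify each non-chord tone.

The harmony at that moment is B minor seventh chord (B, D, F#, A); C6 is not a chord tone.
It is approached by step down from D6 and left by step down to B5.
Step in, step out in the same direction — a passing tone.
The harmony at that moment is C major triad (C, E, G); F5 is not a chord tone.
It is approached by leap up from C5 and left by step down to E5.
Leap in, step out — an appoggiatura.

C6 (beat 2) — passing tone; F5 (beat 6) — appoggiatura.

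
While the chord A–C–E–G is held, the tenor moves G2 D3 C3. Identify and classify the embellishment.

D3 is an appoggiatura.

The harmony at that moment is A minor seventh chord (A, C, E, G); D3 is not a chord tone.
It is approached by leap up from G2 and left by step down to C3.
Leap in, step out — an appoggiatura.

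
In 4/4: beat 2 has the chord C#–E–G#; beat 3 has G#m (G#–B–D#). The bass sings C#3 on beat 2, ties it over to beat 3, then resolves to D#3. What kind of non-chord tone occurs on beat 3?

The harmony at that moment is G# minor triad (G#, B, D#); C#3 is not a chord tone.
It is held over (the same pitch as the preceding C#3) and left by step up to D#3.
Held over from the previous chord and resolving up by step — a retardation.

Retardation.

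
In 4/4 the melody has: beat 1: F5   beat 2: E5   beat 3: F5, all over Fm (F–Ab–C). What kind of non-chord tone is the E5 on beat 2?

Lower neighbor tone.

The harmony at that moment is F minor triad (F, Ab, C); E5 is not a chord tone.
It is approached by step down from F5 and left by step up to F5.
Step away and step back to the same note — a neighbor tone (lower neighbor).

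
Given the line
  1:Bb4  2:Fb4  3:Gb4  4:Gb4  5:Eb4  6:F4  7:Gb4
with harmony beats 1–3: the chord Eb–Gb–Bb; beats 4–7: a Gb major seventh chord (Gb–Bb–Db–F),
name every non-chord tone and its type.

The harmony at that moment is Eb minor triad (Eb, Gb, Bb); Fb4 is not a chord tone.
It is approached by leap down from Bb4 and left by step up to Gb4.
Leap in, step out — an appoggiatura.
The harmony at that moment is Gb major seventh chord (Gb, Bb, Db, F); Eb4 is not a chord tone.
It is approached by leap down from Gb4 and left by step up to F4.
Leap in, step out — an appoggiatura.

Fb4 (beat 2) — appoggiatura; Eb4 (beat 5) — appoggiatura.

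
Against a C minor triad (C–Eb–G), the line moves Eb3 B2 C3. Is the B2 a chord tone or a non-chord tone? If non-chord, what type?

Non-chord tone — an appoggiatura.

The harmony at that moment is C minor triad (C, Eb, G); B2 is not a chord tone.
It is approached by leap down from Eb3 and left by step up to C3.
Leap in, step out — an appoggiatura.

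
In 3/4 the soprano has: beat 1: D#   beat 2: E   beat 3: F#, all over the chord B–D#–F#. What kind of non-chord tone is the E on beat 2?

Passing tone.

The harmony at that moment is B major triad (B, D#, F#); E is not a chord tone.
It is approached by step up from D# and left by step up to F#.
Step in, step out in the same direction — a passing tone.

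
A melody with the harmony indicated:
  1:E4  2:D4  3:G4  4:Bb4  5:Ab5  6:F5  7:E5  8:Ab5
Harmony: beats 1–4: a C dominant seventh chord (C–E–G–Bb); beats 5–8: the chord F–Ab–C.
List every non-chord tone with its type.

The harmony at that moment is C dominant seventh chord (C, E, G, Bb); D4 is not a chord tone.
It is approached by step down from E4 and left by leap up to G4.
Step in, leap out — an escape tone.
The harmony at that moment is F minor triad (F, Ab, C); E5 is not a chord tone.
It is approached by step down from F5 and left by leap up to Ab5.
Step in, leap out — an escape tone.

D4 (beat 2) — escape tone; E5 (beat 7) — escape tone.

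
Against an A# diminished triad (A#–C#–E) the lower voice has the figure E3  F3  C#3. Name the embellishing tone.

F3 is an escape tone.

The harmony at that moment is A# diminished triad (A#, C#, E); F3 is not a chord tone.
It is approached by step up from E3 and left by leap down to C#3.
Step in, leap out — an escape tone.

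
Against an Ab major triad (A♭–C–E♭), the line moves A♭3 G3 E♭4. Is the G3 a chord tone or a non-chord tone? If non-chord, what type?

Non-chord tone — an escape tone.

The harmony at that moment is A♭ major triad (A♭, C, E♭); G3 is not a chord tone.
It is approached by step down from A♭3 and left by leap up to E♭4.
Step in, leap out — an escape tone.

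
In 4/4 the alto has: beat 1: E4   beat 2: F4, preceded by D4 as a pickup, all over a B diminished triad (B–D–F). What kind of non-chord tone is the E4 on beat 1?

Passing tone.

The harmony at that moment is B diminished triad (B, D, F); E4 is not a chord tone.
It is approached by step up from D4 and left by step up to F4.
Step in, step out in the same direction — a passing tone.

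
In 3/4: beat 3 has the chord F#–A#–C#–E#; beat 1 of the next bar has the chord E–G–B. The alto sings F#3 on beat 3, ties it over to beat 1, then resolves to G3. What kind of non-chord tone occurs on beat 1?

Retardation.

The harmony at that moment is E minor triad (E, G, B); F#3 is not a chord tone.
It is held over (the same pitch as the preceding F#3) and left by step up to G3.
Held over from the previous chord and resolving up by step — a retardation.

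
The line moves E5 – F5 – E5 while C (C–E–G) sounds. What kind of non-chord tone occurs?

F5 is a neighbor tone.

The harmony at that moment is C major triad (C, E, G); F5 is not a chord tone.
It is approached by step up from E5 and left by step down to E5.
Step away and step back to the same note — a neighbor tone (upper neighbor).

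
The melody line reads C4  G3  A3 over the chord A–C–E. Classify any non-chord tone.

The harmony at that moment is A minor triad (A, C, E); G3 is not a chord tone.
It is approached by leap down from C4 and left by step up to A3.
Leap in, step out — an appoggiatura.

G3 is an appoggiatura.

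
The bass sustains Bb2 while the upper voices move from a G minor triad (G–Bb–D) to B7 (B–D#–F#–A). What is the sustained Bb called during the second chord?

The harmony at that moment is B dominant seventh chord (B, D#, F#, A); Bb2 is not a chord tone.
It is held over (the same pitch as the preceding Bb2) and then sustained as the same pitch into the next harmony.
Sustained through a change of harmony — a pedal tone.

Pedal tone (pedal point).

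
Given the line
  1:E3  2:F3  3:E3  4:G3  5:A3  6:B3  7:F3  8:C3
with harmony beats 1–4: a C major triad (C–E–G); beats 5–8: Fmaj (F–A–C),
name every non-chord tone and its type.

F3 (beat 2) — neighbor tone; B3 (beat 6) — escape tone.

The harmony at that moment is C major triad (C, E, G); F3 is not a chord tone.
It is approached by step up from E3 and left by step down to E3.
Step away and step back to the same note — a neighbor tone (upper neighbor).
The harmony at that moment is F major triad (F, A, C); B3 is not a chord tone.
It is approached by step up from A3 and left by leap down to F3.
Step in, leap out — an escape tone.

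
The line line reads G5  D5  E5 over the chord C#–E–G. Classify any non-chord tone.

D5 is an appoggiatura.

The harmony at that moment is C# diminished triad (C#, E, G); D5 is not a chord tone.
It is approached by leap down from G5 and left by step up to E5.
Leap in, step out — an appoggiatura.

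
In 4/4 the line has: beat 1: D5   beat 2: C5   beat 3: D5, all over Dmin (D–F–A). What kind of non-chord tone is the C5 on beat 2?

The harmony at that moment is D minor triad (D, F, A); C5 is not a chord tone.
It is approached by step down from D5 and left by step up to D5.
Step away and step back to the same note — a neighbor tone (lower neighbor).

Lower neighbor tone.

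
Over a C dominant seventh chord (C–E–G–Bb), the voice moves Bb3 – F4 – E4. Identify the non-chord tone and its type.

The harmony at that moment is C dominant seventh chord (C, E, G, Bb); F4 is not a chord tone.
It is approached by leap up from Bb3 and left by step down to E4.
Leap in, step out — an appoggiatura.

F4 is an appoggiatura.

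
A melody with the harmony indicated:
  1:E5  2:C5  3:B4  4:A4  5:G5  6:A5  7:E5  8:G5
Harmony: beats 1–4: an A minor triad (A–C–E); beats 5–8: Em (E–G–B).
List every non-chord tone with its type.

B4 (beat 3) — passing tone; A5 (beat 6) — escape tone.

The harmony at that moment is A minor triad (A, C, E); B4 is not a chord tone.
It is approached by step down from C5 and left by step down to A4.
Step in, step out in the same direction — a passing tone.
The harmony at that moment is E minor triad (E, G, B); A5 is not a chord tone.
It is approached by step up from G5 and left by leap down to E5.
Step in, leap out — an escape tone.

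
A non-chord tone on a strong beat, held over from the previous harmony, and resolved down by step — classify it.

Suspension.

Approach: by preparation — the pitch is first a chord tone, then held (tied or repeated) while the harmony changes under it. Departure: down by step. Metric position: strong.
A prepared dissonance that resolves downward by step — a suspension. (The same figure resolving upward would be a retardation.)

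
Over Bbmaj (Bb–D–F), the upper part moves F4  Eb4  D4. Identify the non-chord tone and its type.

Eb4 is a passing tone.

The harmony at that moment is Bb major triad (Bb, D, F); Eb4 is not a chord tone.
It is approached by step down from F4 and left by step down to D4.
Step in, step out in the same direction — a passing tone.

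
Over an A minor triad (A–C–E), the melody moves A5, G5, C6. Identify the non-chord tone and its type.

The harmony at that moment is A minor triad (A, C, E); G5 is not a chord tone.
It is approached by step down from A5 and left by leap up to C6.
Step in, leap out — an escape tone.

G5 is an escape tone.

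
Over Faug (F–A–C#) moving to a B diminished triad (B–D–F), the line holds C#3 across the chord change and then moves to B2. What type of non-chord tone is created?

C#3 is a suspension.

The harmony at that moment is B diminished triad (B, D, F); C#3 is not a chord tone.
It is held over (the same pitch as the preceding C#3) and left by step down to B2.
Held over from the previous chord and resolving down by step — a suspension.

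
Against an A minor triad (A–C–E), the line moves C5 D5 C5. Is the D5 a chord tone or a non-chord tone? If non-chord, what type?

The harmony at that moment is A minor triad (A, C, E); D5 is not a chord tone.
It is approached by step up from C5 and left by step down to C5.
Step away and step back to the same note — a neighbor tone (upper neighbor).

Non-chord tone — a neighbor tone.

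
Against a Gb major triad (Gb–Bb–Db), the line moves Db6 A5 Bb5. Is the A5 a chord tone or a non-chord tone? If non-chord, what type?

The harmony at that moment is Gb major triad (Gb, Bb, Db); A5 is not a chord tone.
It is approached by leap down from Db6 and left by step up to Bb5.
Leap in, step out — an appoggiatura.

Non-chord tone — an appoggiatura.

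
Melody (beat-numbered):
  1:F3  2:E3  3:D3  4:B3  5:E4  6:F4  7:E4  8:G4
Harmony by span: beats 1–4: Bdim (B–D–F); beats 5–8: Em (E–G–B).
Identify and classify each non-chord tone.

The harmony at that moment is B diminished triad (B, D, F); E3 is not a chord tone.
It is approached by step down from F3 and left by step down to D3.
Step in, step out in the same direction — a passing tone.
The harmony at that moment is E minor triad (E, G, B); F4 is not a chord tone.
It is approached by step up from E4 and left by step down to E4.
Step away and step back to the same note — a neighbor tone (upper neighbor).

E3 (beat 2) — passing tone; F4 (beat 6) — neighbor tone.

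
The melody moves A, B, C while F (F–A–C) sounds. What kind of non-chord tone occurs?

B is a passing tone.

The harmony at that moment is F major triad (F, A, C); B is not a chord tone.
It is approached by step up from A and left by step up to C.
Step in, step out in the same direction — a passing tone.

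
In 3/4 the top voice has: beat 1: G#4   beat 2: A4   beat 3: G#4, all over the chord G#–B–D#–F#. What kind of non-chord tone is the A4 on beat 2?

The harmony at that moment is G# minor seventh chord (G#, B, D#, F#); A4 is not a chord tone.
It is approached by step up from G#4 and left by step down to G#4.
Step away and step back to the same note — a neighbor tone (upper neighbor).

Upper neighbor tone.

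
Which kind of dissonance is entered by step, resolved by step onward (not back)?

Passing tone.

Approach: by step. Departure: by step, continuing in the same direction.
Stepwise on both sides with no change of direction means the note fills in the space between two different chord tones — a passing tone. (Had it turned back to its starting note it would be a neighbor tone instead.)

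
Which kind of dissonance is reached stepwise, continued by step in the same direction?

Approach: by step. Departure: by step, continuing in the same direction.
Stepwise on both sides with no change of direction means the note fills in the space between two different chord tones — a passing tone. (Had it turned back to its starting note it would be a neighbor tone instead.)

Passing tone.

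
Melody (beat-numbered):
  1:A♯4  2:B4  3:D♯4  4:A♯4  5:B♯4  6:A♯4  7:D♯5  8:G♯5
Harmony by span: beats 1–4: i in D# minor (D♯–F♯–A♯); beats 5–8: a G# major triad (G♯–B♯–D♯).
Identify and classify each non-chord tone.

The harmony at that moment is D♯ minor triad (D♯, F♯, A♯); B4 is not a chord tone.
It is approached by step up from A♯4 and left by leap down to D♯4.
Step in, leap out — an escape tone.
The harmony at that moment is G♯ major triad (G♯, B♯, D♯); A♯4 is not a chord tone.
It is approached by step down from B♯4 and left by leap up to D♯5.
Step in, leap out — an escape tone.

B4 (beat 2) — escape tone; A♯4 (beat 6) — escape tone.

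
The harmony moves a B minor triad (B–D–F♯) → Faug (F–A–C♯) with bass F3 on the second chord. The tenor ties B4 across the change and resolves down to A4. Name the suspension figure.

At the second chord the bass is F3. The suspended B4 lies a fourth above the bass; after resolving down by step to A4, the interval above the bass becomes a third.
Suspension figures are named by those two intervals: 4–3.

4–3 suspension.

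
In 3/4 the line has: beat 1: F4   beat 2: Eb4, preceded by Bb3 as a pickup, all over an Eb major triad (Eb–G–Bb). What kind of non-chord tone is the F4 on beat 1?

The harmony at that moment is Eb major triad (Eb, G, Bb); F4 is not a chord tone.
It is approached by leap up from Bb3 and left by step down to Eb4.
Leap in, step out, metrically accented — an appoggiatura.

Appoggiatura.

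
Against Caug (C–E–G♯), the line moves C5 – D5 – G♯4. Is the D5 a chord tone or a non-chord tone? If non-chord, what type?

The harmony at that moment is C augmented triad (C, E, G♯); D5 is not a chord tone.
It is approached by step up from C5 and left by leap down to G♯4.
Step in, leap out — an escape tone.

Non-chord tone — an escape tone.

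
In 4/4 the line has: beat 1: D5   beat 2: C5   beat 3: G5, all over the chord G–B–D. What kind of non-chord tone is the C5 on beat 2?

Escape tone.

The harmony at that moment is G major triad (G, B, D); C5 is not a chord tone.
It is approached by step down from D5 and left by leap up to G5.
Step in, leap out, on a weak beat — an escape tone.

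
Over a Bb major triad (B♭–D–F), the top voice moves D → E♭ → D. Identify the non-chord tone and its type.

E♭ is a neighbor tone.

The harmony at that moment is B♭ major triad (B♭, D, F); E♭ is not a chord tone.
It is approached by step up from D and left by step down to D.
Step away and step back to the same note — a neighbor tone (upper neighbor).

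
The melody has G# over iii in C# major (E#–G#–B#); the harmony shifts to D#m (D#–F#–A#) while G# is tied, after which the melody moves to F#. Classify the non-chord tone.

G# is a suspension.

The harmony at that moment is D# minor triad (D#, F#, A#); G# is not a chord tone.
It is held over (the same pitch as the preceding G#) and left by step down to F#.
Held over from the previous chord and resolving down by step — a suspension.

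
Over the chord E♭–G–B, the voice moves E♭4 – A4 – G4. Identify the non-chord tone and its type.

The harmony at that moment is E♭ augmented triad (E♭, G, B); A4 is not a chord tone.
It is approached by leap up from E♭4 and left by step down to G4.
Leap in, step out — an appoggiatura.

A4 is an appoggiatura.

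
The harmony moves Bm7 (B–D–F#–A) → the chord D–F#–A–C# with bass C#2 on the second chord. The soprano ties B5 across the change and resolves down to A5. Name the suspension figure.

At the second chord the bass is C#2. The suspended B5 lies a seventh above the bass; after resolving down by step to A5, the interval above the bass becomes a sixth.
Suspension figures are named by those two intervals: 7–6.

7–6 suspension.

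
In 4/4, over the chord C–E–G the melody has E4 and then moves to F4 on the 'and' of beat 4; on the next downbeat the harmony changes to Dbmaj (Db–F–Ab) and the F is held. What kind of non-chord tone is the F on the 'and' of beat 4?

The harmony at that moment is C major triad (C, E, G); F4 is not a chord tone.
It is approached by step up from E4 and then sustained as the same pitch into the next harmony.
Arriving early and becoming a chord tone when the harmony changes — an anticipation.

Anticipation.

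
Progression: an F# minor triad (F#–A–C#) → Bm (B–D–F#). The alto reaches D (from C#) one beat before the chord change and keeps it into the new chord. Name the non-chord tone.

D is an anticipation.

The harmony at that moment is F# minor triad (F#, A, C#); D is not a chord tone.
It is approached by step up from C# and then sustained as the same pitch into the next harmony.
Arriving early and becoming a chord tone when the harmony changes — an anticipation.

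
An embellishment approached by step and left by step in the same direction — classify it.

Approach: by step. Departure: by step, continuing in the same direction.
Stepwise on both sides with no change of direction means the note fills in the space between two different chord tones — a passing tone. (Had it turned back to its starting note it would be a neighbor tone instead.)

Passing tone.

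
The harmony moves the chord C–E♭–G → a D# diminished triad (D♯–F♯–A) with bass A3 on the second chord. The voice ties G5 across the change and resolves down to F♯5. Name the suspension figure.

At the second chord the bass is A3. The suspended G5 lies a seventh above the bass; after resolving down by step to F♯5, the interval above the bass becomes a sixth.
Suspension figures are named by those two intervals: 7–6.

7–6 suspension.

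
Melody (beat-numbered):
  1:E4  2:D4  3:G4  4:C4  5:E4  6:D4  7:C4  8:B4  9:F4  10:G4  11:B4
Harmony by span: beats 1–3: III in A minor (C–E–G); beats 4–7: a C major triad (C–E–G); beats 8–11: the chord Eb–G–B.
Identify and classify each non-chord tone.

D4 (beat 2) — escape tone; D4 (beat 6) — passing tone; F4 (beat 9) — appoggiatura.

The harmony at that moment is C major triad (C, E, G); D4 is not a chord tone.
It is approached by step down from E4 and left by leap up to G4.
Step in, leap out — an escape tone.
The harmony at that moment is C major triad (C, E, G); D4 is not a chord tone.
It is approached by step down from E4 and left by step down to C4.
Step in, step out in the same direction — a passing tone.
The harmony at that moment is Eb augmented triad (Eb, G, B); F4 is not a chord tone.
It is approached by leap down from B4 and left by step up to G4.
Leap in, step out — an appoggiatura.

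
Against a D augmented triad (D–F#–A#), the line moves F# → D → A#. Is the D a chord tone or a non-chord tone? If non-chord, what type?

Chord tone (the root of D augmented triad).

D augmented triad contains D, F#, A#; D is the root, so it is a chord tone.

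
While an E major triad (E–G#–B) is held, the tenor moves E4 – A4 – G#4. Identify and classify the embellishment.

A4 is an appoggiatura.

The harmony at that moment is E major triad (E, G#, B); A4 is not a chord tone.
It is approached by leap up from E4 and left by step down to G#4.
Leap in, step out — an appoggiatura.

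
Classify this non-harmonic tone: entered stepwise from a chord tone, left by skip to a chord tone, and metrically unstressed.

Escape tone.

Approach: by step. Departure: by leap. Metric position: weak.
Step in, leap out, from a weak position — an escape tone (échappée). (It is the mirror image of the appoggiatura, which leaps in and steps out on a strong beat.)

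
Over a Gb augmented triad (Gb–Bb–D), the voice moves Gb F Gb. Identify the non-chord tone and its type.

F is a neighbor tone.

The harmony at that moment is Gb augmented triad (Gb, Bb, D); F is not a chord tone.
It is approached by step down from Gb and left by step up to Gb.
Step away and step back to the same note — a neighbor tone (lower neighbor).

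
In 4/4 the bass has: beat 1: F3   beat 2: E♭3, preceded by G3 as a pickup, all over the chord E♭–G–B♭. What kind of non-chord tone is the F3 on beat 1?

The harmony at that moment is E♭ major triad (E♭, G, B♭); F3 is not a chord tone.
It is approached by step down from G3 and left by step down to E♭3.
Step in, step out in the same direction — a passing tone.

Passing tone.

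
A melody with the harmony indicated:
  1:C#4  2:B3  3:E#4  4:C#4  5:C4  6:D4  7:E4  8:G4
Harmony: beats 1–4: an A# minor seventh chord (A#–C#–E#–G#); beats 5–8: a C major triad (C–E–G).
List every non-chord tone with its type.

The harmony at that moment is A# minor seventh chord (A#, C#, E#, G#); B3 is not a chord tone.
It is approached by step down from C#4 and left by leap up to E#4.
Step in, leap out — an escape tone.
The harmony at that moment is C major triad (C, E, G); D4 is not a chord tone.
It is approached by step up from C4 and left by step up to E4.
Step in, step out in the same direction — a passing tone.

B3 (beat 2) — escape tone; D4 (beat 6) — passing tone.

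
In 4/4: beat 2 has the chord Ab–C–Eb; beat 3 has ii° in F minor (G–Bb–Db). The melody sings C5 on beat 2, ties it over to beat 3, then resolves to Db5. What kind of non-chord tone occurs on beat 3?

Retardation.

The harmony at that moment is G diminished triad (G, Bb, Db); C5 is not a chord tone.
It is held over (the same pitch as the preceding C5) and left by step up to Db5.
Held over from the previous chord and resolving up by step — a retardation.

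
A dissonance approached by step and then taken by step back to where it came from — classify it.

Neighbor tone.

Approach: by step. Departure: by step in the opposite direction, back to the starting pitch.
Stepwise on both sides but reversing to return to the same chord tone — a neighbor tone. (Had it continued onward in the same direction it would be a passing tone instead.)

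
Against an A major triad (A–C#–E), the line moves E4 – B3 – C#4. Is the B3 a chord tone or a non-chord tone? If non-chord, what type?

Non-chord tone — an appoggiatura.

The harmony at that moment is A major triad (A, C#, E); B3 is not a chord tone.
It is approached by leap down from E4 and left by step up to C#4.
Leap in, step out — an appoggiatura.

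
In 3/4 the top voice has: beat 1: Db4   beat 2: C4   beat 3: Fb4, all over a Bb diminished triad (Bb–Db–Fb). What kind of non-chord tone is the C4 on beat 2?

The harmony at that moment is Bb diminished triad (Bb, Db, Fb); C4 is not a chord tone.
It is approached by step down from Db4 and left by leap up to Fb4.
Step in, leap out, on a weak beat — an escape tone.

Escape tone.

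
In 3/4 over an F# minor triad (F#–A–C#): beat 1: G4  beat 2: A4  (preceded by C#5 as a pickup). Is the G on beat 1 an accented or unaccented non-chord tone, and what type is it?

The harmony at that moment is F# minor triad (F#, A, C#); G4 is not a chord tone.
It is approached by leap down from C#5 and left by step up to A4.
Leap in, step out — an appoggiatura.
It falls on the downbeat, so it is accented.

Accented appoggiatura.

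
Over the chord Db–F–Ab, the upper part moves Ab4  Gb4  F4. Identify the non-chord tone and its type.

Gb4 is a passing tone.

The harmony at that moment is Db major triad (Db, F, Ab); Gb4 is not a chord tone.
It is approached by step down from Ab4 and left by step down to F4.
Step in, step out in the same direction — a passing tone.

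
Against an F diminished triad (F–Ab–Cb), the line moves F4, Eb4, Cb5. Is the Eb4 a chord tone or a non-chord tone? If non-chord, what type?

The harmony at that moment is F diminished triad (F, Ab, Cb); Eb4 is not a chord tone.
It is approached by step down from F4 and left by leap up to Cb5.
Step in, leap out — an escape tone.

Non-chord tone — an escape tone.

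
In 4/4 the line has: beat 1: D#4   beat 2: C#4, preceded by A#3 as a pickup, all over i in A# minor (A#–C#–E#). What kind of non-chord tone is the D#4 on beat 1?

Appoggiatura.

The harmony at that moment is A# minor triad (A#, C#, E#); D#4 is not a chord tone.
It is approached by leap up from A#3 and left by step down to C#4.
Leap in, step out, metrically accented — an appoggiatura.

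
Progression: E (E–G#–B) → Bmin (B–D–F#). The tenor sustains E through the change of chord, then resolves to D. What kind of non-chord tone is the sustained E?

E is a suspension.

The harmony at that moment is B minor triad (B, D, F#); E is not a chord tone.
It is held over (the same pitch as the preceding E) and left by step down to D.
Held over from the previous chord and resolving down by step — a suspension.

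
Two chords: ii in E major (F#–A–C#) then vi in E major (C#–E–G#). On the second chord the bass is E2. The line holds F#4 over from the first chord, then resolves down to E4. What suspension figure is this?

At the second chord the bass is E2. The suspended F#4 lies a ninth above the bass; after resolving down by step to E4, the interval above the bass becomes an octave.
Suspension figures are named by those two intervals: 9–8.

9–8 suspension.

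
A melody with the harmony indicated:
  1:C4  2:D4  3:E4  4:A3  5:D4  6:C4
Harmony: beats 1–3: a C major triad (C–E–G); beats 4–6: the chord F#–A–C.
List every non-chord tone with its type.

D4 (beat 2) — passing tone; D4 (beat 5) — appoggiatura.

The harmony at that moment is C major triad (C, E, G); D4 is not a chord tone.
It is approached by step up from C4 and left by step up to E4.
Step in, step out in the same direction — a passing tone.
The harmony at that moment is F# diminished triad (F#, A, C); D4 is not a chord tone.
It is approached by leap up from A3 and left by step down to C4.
Leap in, step out — an appoggiatura.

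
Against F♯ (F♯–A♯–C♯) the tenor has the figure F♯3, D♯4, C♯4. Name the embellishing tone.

D♯4 is an appoggiatura.

The harmony at that moment is F♯ major triad (F♯, A♯, C♯); D♯4 is not a chord tone.
It is approached by leap up from F♯3 and left by step down to C♯4.
Leap in, step out — an appoggiatura.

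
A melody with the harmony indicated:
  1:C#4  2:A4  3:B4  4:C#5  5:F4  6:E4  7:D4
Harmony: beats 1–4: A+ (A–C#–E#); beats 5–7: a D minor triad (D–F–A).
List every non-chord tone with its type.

The harmony at that moment is A augmented triad (A, C#, E#); B4 is not a chord tone.
It is approached by step up from A4 and left by step up to C#5.
Step in, step out in the same direction — a passing tone.
The harmony at that moment is D minor triad (D, F, A); E4 is not a chord tone.
It is approached by step down from F4 and left by step down to D4.
Step in, step out in the same direction — a passing tone.

B4 (beat 3) — passing tone; E4 (beat 6) — passing tone.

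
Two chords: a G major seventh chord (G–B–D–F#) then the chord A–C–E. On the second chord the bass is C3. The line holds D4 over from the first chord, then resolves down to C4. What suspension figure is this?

At the second chord the bass is C3. The suspended D4 lies a ninth above the bass; after resolving down by step to C4, the interval above the bass becomes an octave.
Suspension figures are named by those two intervals: 9–8.

9–8 suspension.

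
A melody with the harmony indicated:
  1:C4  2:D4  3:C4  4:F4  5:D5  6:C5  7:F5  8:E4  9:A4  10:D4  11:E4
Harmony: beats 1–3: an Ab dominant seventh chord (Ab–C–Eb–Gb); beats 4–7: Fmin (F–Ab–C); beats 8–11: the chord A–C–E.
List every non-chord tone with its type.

D4 (beat 2) — neighbor tone; D5 (beat 5) — appoggiatura; D4 (beat 10) — appoggiatura.

The harmony at that moment is Ab dominant seventh chord (Ab, C, Eb, Gb); D4 is not a chord tone.
It is approached by step up from C4 and left by step down to C4.
Step away and step back to the same note — a neighbor tone (upper neighbor).
The harmony at that moment is F minor triad (F, Ab, C); D5 is not a chord tone.
It is approached by leap up from F4 and left by step down to C5.
Leap in, step out — an appoggiatura.
The harmony at that moment is A minor triad (A, C, E); D4 is not a chord tone.
It is approached by leap down from A4 and left by step up to E4.
Leap in, step out — an appoggiatura.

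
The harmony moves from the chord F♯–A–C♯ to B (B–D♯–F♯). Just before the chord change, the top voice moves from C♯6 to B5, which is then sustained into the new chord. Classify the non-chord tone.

B5 is an anticipation.

The harmony at that moment is F♯ minor triad (F♯, A, C♯); B5 is not a chord tone.
It is approached by step down from C♯6 and then sustained as the same pitch into the next harmony.
Arriving early and becoming a chord tone when the harmony changes — an anticipation.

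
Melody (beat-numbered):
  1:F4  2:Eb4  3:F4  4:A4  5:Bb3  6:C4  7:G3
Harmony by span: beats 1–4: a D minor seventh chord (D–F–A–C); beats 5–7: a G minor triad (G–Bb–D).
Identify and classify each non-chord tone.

Eb4 (beat 2) — neighbor tone; C4 (beat 6) — escape tone.

The harmony at that moment is D minor seventh chord (D, F, A, C); Eb4 is not a chord tone.
It is approached by step down from F4 and left by step up to F4.
Step away and step back to the same note — a neighbor tone (lower neighbor).
The harmony at that moment is G minor triad (G, Bb, D); C4 is not a chord tone.
It is approached by step up from Bb3 and left by leap down to G3.
Step in, leap out — an escape tone.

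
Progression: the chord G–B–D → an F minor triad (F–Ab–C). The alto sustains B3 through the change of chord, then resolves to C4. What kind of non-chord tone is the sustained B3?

The harmony at that moment is F minor triad (F, Ab, C); B3 is not a chord tone.
It is held over (the same pitch as the preceding B3) and left by step up to C4.
Held over from the previous chord and resolving up by step — a retardation.

B3 is a retardation.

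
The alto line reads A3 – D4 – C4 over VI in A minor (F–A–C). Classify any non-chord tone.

D4 is an appoggiatura.

The harmony at that moment is F major triad (F, A, C); D4 is not a chord tone.
It is approached by leap up from A3 and left by step down to C4.
Leap in, step out — an appoggiatura.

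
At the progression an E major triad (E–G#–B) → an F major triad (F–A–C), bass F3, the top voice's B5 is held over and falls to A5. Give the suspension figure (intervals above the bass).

At the second chord the bass is F3. The suspended B5 lies a fourth above the bass; after resolving down by step to A5, the interval above the bass becomes a third.
Suspension figures are named by those two intervals: 4–3.

4–3 suspension.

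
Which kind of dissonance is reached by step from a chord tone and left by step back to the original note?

Neighbor tone.

Approach: by step. Departure: by step in the opposite direction, back to the starting pitch.
Stepwise on both sides but reversing to return to the same chord tone — a neighbor tone. (Had it continued onward in the same direction it would be a passing tone instead.)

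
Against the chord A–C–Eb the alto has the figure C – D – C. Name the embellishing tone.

D is a neighbor tone.

The harmony at that moment is A diminished triad (A, C, Eb); D is not a chord tone.
It is approached by step up from C and left by step down to C.
Step away and step back to the same note — a neighbor tone (upper neighbor).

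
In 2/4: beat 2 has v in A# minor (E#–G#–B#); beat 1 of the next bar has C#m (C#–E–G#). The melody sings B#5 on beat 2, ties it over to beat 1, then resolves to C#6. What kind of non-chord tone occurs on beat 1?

The harmony at that moment is C# minor triad (C#, E, G#); B#5 is not a chord tone.
It is held over (the same pitch as the preceding B#5) and left by step up to C#6.
Held over from the previous chord and resolving up by step — a retardation.

Retardation.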